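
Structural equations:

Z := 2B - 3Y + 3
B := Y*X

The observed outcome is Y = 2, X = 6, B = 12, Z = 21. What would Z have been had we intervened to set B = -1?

-5

The intervention breaks the incoming arrows to B: B := Y*X no longer applies, and B = -1.
Z = 2B - 3Y + 3  [with B=-1, Y=2]  = -5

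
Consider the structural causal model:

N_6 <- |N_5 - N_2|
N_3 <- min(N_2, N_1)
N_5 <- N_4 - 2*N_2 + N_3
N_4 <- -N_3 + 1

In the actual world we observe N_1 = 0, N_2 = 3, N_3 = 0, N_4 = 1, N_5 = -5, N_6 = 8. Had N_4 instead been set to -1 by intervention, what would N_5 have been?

-7

Intervening sets N_4 = -1 and removes its equation (N_4 <- -N_3 + 1).
N_3 = min(N_2, N_1)  [with N_2=3, N_1=0]  = 0
N_5 = N_4 - 2*N_2 + N_3  [with N_4=-1, N_2=3, N_3=0]  = -7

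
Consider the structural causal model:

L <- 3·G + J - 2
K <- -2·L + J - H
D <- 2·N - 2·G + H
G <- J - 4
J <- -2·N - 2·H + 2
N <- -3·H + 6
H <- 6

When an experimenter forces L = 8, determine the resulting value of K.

-8

Under do(L=8), the mechanism L <- 3·G + J - 2 is discarded; L is fixed at 8.
N = -3·H + 6  [with H=6]  = -12
J = -2·N - 2·H + 2  [with N=-12, H=6]  = 14
K = -2·L + J - H  [with L=8, J=14, H=6]  = -8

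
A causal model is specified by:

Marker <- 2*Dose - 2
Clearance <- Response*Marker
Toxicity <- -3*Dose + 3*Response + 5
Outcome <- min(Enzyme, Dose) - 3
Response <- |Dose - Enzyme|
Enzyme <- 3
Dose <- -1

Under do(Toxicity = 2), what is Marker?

do(Toxicity=2) replaces the equation Toxicity <- -3*Dose + 3*Response + 5 with the constant Toxicity = 2.
Marker is not downstream of the intervention, so its value is determined by the original equations.
Marker = 2*Dose - 2  [with Dose=-1]  = -4

-4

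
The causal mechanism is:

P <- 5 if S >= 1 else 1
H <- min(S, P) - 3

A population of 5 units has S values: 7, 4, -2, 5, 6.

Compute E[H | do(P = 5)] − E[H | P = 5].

-1.35

Under do(P=5), P's equation is replaced by P=5 for every unit. Per-unit H: 2, 1, -5, 2, 2. Mean = 0.4.
E[H|P=5] averages over only the 4 units with P=5 (S = 7, 4, 5, 6): H = 2, 1, 2, 2, mean 1.75.
Difference = 0.4 − 1.75 = -1.35.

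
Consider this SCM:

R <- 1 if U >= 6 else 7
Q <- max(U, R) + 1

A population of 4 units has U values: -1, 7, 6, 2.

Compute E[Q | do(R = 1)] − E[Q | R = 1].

-2.5

do(R=1) breaks R's dependence on U. With R=1 fixed, Q across the units is 2, 8, 7, 3, mean 5.
Observing R=1 restricts to units where R's equation naturally yields 1: U ∈ {7, 6}. In that subpopulation Q = 8, 7, mean 7.5.
Difference = 5 − 7.5 = -2.5.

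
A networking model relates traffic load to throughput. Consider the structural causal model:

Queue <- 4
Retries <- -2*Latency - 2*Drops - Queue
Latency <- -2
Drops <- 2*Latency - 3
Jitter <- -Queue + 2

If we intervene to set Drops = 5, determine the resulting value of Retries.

The intervention breaks the incoming arrows to Drops: Drops <- 2*Latency - 3 no longer applies, and Drops = 5.
Retries = -2*Latency - 2*Drops - Queue  [with Latency=-2, Drops=5, Queue=4]  = -10

-10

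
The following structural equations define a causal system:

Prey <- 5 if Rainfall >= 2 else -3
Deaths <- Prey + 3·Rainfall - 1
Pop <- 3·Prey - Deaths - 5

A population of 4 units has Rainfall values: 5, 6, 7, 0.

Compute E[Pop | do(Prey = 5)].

The intervention sets Prey=5 in all 4 units regardless of Rainfall. Recomputing Pop per unit gives -9, -12, -15, 6; average -7.5.

-7.5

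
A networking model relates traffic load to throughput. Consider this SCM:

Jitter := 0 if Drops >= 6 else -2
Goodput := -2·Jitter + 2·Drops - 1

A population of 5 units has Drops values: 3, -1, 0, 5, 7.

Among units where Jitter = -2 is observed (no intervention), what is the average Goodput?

6.5

E[Goodput|Jitter=-2] averages over only the 4 units with Jitter=-2 (Drops = 3, -1, 0, 5): Goodput = 9, 1, 3, 13, mean 6.5.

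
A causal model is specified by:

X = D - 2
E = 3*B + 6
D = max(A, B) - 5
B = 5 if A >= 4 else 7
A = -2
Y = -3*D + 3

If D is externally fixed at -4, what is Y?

15

do(D=-4) replaces the equation D = max(A, B) - 5 with the constant D = -4.
Y = -3*D + 3  [with D=-4]  = 15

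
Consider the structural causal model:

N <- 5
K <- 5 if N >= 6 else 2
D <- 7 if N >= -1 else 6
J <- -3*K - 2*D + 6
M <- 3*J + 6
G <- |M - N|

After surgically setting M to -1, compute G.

The intervention breaks the incoming arrows to M: M <- 3*J + 6 no longer applies, and M = -1.
G = |M - N|  [with M=-1, N=5]  = 6

6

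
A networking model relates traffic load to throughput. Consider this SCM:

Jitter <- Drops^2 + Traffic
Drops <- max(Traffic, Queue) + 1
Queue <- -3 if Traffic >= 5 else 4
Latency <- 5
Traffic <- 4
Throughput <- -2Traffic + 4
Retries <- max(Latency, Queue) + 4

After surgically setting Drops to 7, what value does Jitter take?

53

Under do(Drops=7), the mechanism Drops <- max(Traffic, Queue) + 1 is discarded; Drops is fixed at 7.
Jitter = Drops^2 + Traffic  [with Drops=7, Traffic=4]  = 53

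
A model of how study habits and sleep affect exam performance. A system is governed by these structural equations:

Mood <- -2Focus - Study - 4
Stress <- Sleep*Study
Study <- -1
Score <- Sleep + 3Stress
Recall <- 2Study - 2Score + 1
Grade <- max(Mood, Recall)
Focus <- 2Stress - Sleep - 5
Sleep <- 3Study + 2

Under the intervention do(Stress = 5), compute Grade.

The intervention breaks the incoming arrows to Stress: Stress <- Sleep*Study no longer applies, and Stress = 5.
Sleep = 3Study + 2  [with Study=-1]  = -1
Focus = 2Stress - Sleep - 5  [with Stress=5, Sleep=-1]  = 6
Score = Sleep + 3Stress  [with Sleep=-1, Stress=5]  = 14
Mood = -2Focus - Study - 4  [with Focus=6, Study=-1]  = -15
Recall = 2Study - 2Score + 1  [with Study=-1, Score=14]  = -29
Grade = max(Mood, Recall)  [with Mood=-15, Recall=-29]  = -15

-15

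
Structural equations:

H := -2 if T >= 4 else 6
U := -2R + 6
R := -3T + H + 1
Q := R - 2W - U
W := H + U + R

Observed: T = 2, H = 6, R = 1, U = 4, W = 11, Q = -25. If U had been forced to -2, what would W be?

Intervening sets U = -2 and removes its equation (U := -2R + 6).
H = -2 if T >= 4 else 6  [with T=2]  = 6
R = -3T + H + 1  [with T=2, H=6]  = 1
W = H + U + R  [with H=6, U=-2, R=1]  = 5

5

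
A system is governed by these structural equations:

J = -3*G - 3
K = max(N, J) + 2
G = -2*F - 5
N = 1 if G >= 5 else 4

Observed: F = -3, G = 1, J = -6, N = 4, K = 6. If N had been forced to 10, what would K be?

12

Intervening sets N = 10 and removes its equation (N = 1 if G >= 5 else 4).
G = -2*F - 5  [with F=-3]  = 1
J = -3*G - 3  [with G=1]  = -6
K = max(N, J) + 2  [with N=10, J=-6]  = 12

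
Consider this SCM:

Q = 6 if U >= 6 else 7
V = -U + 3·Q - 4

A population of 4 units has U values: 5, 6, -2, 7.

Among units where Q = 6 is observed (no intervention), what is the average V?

Conditioning on Q=6 selects the 2 unit(s) with U ∈ {6, 7}. Their V values: 8, 7. Mean = 7.5.

7.5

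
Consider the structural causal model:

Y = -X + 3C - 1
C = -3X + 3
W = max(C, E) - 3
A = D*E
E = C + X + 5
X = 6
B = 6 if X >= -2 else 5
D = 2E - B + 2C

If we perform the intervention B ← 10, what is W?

-7

Under do(B=10), the mechanism B = 6 if X >= -2 else 5 is discarded; B is fixed at 10.
Since W is not a descendant of the intervened variable, it is unaffected.
C = -3X + 3  [with X=6]  = -15
E = C + X + 5  [with C=-15, X=6]  = -4
W = max(C, E) - 3  [with C=-15, E=-4]  = -7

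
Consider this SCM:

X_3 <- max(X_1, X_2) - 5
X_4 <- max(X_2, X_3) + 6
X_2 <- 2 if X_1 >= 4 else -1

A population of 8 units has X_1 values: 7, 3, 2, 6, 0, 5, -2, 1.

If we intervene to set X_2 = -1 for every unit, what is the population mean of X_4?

5.75

Under do(X_2=-1), X_2's equation is replaced by X_2=-1 for every unit. Per-unit X_4: 8, 5, 5, 7, 5, 6, 5, 5. Mean = 5.75.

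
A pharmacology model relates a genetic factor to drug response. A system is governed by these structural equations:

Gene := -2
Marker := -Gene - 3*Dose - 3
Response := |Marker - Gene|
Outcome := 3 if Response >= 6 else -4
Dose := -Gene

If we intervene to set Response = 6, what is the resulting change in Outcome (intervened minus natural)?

Intervening sets Response = 6 and removes its equation (Response := |Marker - Gene|).
Outcome = 3 if Response >= 6 else -4  [with Response=6]  = 3
Without intervention: Dose = -Gene  [with Gene=-2]  = 2; Marker = -Gene - 3*Dose - 3  [with Gene=-2, Dose=2]  = -7; Response = |Marker - Gene|  [with Marker=-7, Gene=-2]  = 5; Outcome = 3 if Response >= 6 else -4  [with Response=5]  = -4.
Change = 3 − (-4) = 7.

7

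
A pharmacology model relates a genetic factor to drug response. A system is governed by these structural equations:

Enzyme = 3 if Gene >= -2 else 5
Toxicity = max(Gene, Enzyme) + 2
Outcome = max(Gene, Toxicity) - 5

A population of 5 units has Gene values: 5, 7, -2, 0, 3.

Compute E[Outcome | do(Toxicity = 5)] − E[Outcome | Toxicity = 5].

Every unit gets Toxicity=5 under the intervention. Outcome values become 0, 2, 0, 0, 0; E[Outcome|do(Toxicity=5)] = 0.4.
Conditioning on Toxicity=5 selects the 3 unit(s) with Gene ∈ {-2, 0, 3}. Their Outcome values: 0, 0, 0. Mean = 0.
Difference = 0.4 − 0 = 0.4.

0.4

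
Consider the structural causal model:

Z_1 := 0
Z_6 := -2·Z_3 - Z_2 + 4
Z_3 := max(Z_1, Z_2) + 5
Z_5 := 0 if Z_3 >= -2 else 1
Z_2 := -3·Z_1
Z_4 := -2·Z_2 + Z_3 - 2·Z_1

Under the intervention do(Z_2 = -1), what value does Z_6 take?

-5

Under do(Z_2=-1), the mechanism Z_2 := -3·Z_1 is discarded; Z_2 is fixed at -1.
Z_3 = max(Z_1, Z_2) + 5  [with Z_1=0, Z_2=-1]  = 5
Z_6 = -2·Z_3 - Z_2 + 4  [with Z_3=5, Z_2=-1]  = -5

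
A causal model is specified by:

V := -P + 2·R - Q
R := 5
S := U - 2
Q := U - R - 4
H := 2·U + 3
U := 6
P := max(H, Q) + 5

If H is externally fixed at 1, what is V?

7

Under do(H=1), the mechanism H := 2·U + 3 is discarded; H is fixed at 1.
Q = U - R - 4  [with U=6, R=5]  = -3
P = max(H, Q) + 5  [with H=1, Q=-3]  = 6
V = -P + 2·R - Q  [with P=6, R=5, Q=-3]  = 7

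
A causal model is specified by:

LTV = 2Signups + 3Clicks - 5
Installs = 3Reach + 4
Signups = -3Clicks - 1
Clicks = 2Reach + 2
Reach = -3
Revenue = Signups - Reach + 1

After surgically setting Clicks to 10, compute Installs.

The intervention breaks the incoming arrows to Clicks: Clicks = 2Reach + 2 no longer applies, and Clicks = 10.
Since Installs is not a descendant of the intervened variable, it is unaffected.
Installs = 3Reach + 4  [with Reach=-3]  = -5

-5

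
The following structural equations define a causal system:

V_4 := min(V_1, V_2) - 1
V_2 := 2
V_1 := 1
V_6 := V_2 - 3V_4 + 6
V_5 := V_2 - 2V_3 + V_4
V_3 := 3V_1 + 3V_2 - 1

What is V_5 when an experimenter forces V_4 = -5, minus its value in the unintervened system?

-5

Intervening sets V_4 = -5 and removes its equation (V_4 := min(V_1, V_2) - 1).
V_3 = 3V_1 + 3V_2 - 1  [with V_1=1, V_2=2]  = 8
V_5 = V_2 - 2V_3 + V_4  [with V_2=2, V_3=8, V_4=-5]  = -19
Without intervention: V_3 = 3V_1 + 3V_2 - 1  [with V_1=1, V_2=2]  = 8; V_4 = min(V_1, V_2) - 1  [with V_1=1, V_2=2]  = 0; V_5 = V_2 - 2V_3 + V_4  [with V_2=2, V_3=8, V_4=0]  = -14.
Change = -19 − (-14) = -5.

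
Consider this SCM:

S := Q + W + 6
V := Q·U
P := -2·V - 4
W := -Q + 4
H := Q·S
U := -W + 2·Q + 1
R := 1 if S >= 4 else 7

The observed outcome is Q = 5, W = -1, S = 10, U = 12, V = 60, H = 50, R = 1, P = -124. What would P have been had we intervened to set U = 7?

do(U=7) replaces the equation U := -W + 2·Q + 1 with the constant U = 7.
V = Q·U  [with Q=5, U=7]  = 35
P = -2·V - 4  [with V=35]  = -74

-74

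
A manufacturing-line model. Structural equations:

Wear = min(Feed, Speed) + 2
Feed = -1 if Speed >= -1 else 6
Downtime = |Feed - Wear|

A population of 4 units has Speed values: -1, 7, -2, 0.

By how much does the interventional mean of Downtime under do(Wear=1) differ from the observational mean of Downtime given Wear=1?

do(Wear=1) breaks Wear's dependence on Speed. With Wear=1 fixed, Downtime across the units is 2, 2, 5, 2, mean 2.75.
Observing Wear=1 restricts to units where Wear's equation naturally yields 1: Speed ∈ {-1, 7, 0}. In that subpopulation Downtime = 2, 2, 2, mean 2.
Difference = 2.75 − 2 = 0.75.

0.75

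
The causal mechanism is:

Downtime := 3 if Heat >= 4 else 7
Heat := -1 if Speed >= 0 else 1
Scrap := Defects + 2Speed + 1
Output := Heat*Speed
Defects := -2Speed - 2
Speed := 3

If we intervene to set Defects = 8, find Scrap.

15

The intervention breaks the incoming arrows to Defects: Defects := -2Speed - 2 no longer applies, and Defects = 8.
Scrap = Defects + 2Speed + 1  [with Defects=8, Speed=3]  = 15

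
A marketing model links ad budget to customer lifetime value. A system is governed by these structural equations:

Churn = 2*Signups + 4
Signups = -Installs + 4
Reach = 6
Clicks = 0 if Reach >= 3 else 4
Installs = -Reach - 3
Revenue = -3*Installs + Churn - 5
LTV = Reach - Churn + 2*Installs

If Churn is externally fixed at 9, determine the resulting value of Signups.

13

The intervention breaks the incoming arrows to Churn: Churn = 2*Signups + 4 no longer applies, and Churn = 9.
Since Signups is not a descendant of the intervened variable, it is unaffected.
Installs = -Reach - 3  [with Reach=6]  = -9
Signups = -Installs + 4  [with Installs=-9]  = 13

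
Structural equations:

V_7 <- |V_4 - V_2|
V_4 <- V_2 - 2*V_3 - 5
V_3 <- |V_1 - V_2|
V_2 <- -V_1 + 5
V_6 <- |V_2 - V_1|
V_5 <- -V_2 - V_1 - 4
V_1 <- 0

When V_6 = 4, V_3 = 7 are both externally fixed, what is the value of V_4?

Under do(V_6 = 4, V_3 = 7), each intervened variable's structural equation is replaced by its fixed value.
V_2 = -V_1 + 5  [with V_1=0]  = 5
V_4 = V_2 - 2*V_3 - 5  [with V_2=5, V_3=7]  = -14

-14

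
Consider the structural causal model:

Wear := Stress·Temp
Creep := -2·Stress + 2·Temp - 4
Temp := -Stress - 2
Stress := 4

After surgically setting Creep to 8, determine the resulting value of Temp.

-6

Under do(Creep=8), the mechanism Creep := -2·Stress + 2·Temp - 4 is discarded; Creep is fixed at 8.
Since Temp is not a descendant of the intervened variable, it is unaffected.
Temp = -Stress - 2  [with Stress=4]  = -6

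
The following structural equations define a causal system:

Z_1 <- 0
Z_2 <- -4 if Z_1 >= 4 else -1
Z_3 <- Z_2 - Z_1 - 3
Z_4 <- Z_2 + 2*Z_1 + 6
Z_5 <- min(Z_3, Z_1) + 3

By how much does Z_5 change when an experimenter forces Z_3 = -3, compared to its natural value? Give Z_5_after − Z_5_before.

do(Z_3=-3) replaces the equation Z_3 <- Z_2 - Z_1 - 3 with the constant Z_3 = -3.
Z_5 = min(Z_3, Z_1) + 3  [with Z_3=-3, Z_1=0]  = 0
Without intervention: Z_2 = -4 if Z_1 >= 4 else -1  [with Z_1=0]  = -1; Z_3 = Z_2 - Z_1 - 3  [with Z_2=-1, Z_1=0]  = -4; Z_5 = min(Z_3, Z_1) + 3  [with Z_3=-4, Z_1=0]  = -1.
Change = 0 − (-1) = 1.

1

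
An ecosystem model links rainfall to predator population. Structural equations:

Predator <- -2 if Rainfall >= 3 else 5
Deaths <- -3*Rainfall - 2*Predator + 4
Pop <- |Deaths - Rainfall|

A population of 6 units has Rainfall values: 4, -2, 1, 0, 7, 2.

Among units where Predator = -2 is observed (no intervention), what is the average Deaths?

-8.5

E[Deaths|Predator=-2] averages over only the 2 units with Predator=-2 (Rainfall = 4, 7): Deaths = -4, -13, mean -8.5.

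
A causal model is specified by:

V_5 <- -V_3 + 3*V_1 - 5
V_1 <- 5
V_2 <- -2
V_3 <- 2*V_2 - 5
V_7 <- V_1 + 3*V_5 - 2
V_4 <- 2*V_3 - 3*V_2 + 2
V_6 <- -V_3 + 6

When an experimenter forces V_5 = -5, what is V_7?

-12

Under do(V_5=-5), the mechanism V_5 <- -V_3 + 3*V_1 - 5 is discarded; V_5 is fixed at -5.
V_7 = V_1 + 3*V_5 - 2  [with V_1=5, V_5=-5]  = -12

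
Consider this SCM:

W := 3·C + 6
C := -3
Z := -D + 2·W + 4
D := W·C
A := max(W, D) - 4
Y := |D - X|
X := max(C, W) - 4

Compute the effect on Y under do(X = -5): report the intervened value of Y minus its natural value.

The intervention breaks the incoming arrows to X: X := max(C, W) - 4 no longer applies, and X = -5.
W = 3·C + 6  [with C=-3]  = -3
D = W·C  [with W=-3, C=-3]  = 9
Y = |D - X|  [with D=9, X=-5]  = 14
Without intervention: W = 3·C + 6  [with C=-3]  = -3; D = W·C  [with W=-3, C=-3]  = 9; X = max(C, W) - 4  [with C=-3, W=-3]  = -7; Y = |D - X|  [with D=9, X=-7]  = 16.
Change = 14 − 16 = -2.

-2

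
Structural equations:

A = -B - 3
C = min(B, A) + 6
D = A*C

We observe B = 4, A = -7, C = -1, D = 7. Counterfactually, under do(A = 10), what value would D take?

100

Under do(A=10), the mechanism A = -B - 3 is discarded; A is fixed at 10.
C = min(B, A) + 6  [with B=4, A=10]  = 10
D = A*C  [with A=10, C=10]  = 100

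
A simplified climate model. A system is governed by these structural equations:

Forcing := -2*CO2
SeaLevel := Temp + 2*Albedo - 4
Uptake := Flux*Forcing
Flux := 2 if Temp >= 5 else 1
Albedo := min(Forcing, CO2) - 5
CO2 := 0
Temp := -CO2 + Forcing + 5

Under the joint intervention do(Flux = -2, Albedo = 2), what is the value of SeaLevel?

5

Setting Flux = -2, Albedo = 2 by intervention discards those variables' equations.
Forcing = -2*CO2  [with CO2=0]  = 0
Temp = -CO2 + Forcing + 5  [with CO2=0, Forcing=0]  = 5
SeaLevel = Temp + 2*Albedo - 4  [with Temp=5, Albedo=2]  = 5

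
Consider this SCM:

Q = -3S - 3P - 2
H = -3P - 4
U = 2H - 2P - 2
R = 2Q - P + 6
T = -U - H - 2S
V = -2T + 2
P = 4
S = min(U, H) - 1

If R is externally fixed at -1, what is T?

144

The intervention breaks the incoming arrows to R: R = 2Q - P + 6 no longer applies, and R = -1.
T is not downstream of the intervention, so its value is determined by the original equations.
H = -3P - 4  [with P=4]  = -16
U = 2H - 2P - 2  [with H=-16, P=4]  = -42
S = min(U, H) - 1  [with U=-42, H=-16]  = -43
T = -U - H - 2S  [with U=-42, H=-16, S=-43]  = 144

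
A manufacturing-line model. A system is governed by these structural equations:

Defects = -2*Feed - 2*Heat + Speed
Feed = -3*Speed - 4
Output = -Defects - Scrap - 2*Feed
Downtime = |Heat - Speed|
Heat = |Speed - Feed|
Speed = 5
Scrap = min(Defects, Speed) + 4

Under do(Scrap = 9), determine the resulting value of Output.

34

The intervention breaks the incoming arrows to Scrap: Scrap = min(Defects, Speed) + 4 no longer applies, and Scrap = 9.
Feed = -3*Speed - 4  [with Speed=5]  = -19
Heat = |Speed - Feed|  [with Speed=5, Feed=-19]  = 24
Defects = -2*Feed - 2*Heat + Speed  [with Feed=-19, Heat=24, Speed=5]  = -5
Output = -Defects - Scrap - 2*Feed  [with Defects=-5, Scrap=9, Feed=-19]  = 34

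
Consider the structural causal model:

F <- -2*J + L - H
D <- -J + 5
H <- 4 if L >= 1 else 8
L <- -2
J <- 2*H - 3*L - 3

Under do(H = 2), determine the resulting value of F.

-18

do(H=2) replaces the equation H <- 4 if L >= 1 else 8 with the constant H = 2.
J = 2*H - 3*L - 3  [with H=2, L=-2]  = 7
F = -2*J + L - H  [with J=7, L=-2, H=2]  = -18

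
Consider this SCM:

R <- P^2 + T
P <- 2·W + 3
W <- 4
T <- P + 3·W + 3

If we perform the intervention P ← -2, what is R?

17

Under do(P=-2), the mechanism P <- 2·W + 3 is discarded; P is fixed at -2.
T = P + 3·W + 3  [with P=-2, W=4]  = 13
R = P^2 + T  [with P=-2, T=13]  = 17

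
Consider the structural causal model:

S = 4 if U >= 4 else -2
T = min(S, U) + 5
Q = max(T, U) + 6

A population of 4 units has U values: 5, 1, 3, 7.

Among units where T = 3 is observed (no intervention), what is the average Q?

E[Q|T=3] averages over only the 2 units with T=3 (U = 1, 3): Q = 9, 9, mean 9.

9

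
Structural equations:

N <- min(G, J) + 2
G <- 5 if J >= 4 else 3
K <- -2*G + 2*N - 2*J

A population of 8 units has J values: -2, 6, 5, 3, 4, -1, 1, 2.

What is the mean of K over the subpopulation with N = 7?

-7

Observing N=7 restricts to units where N's equation naturally yields 7: J ∈ {6, 5}. In that subpopulation K = -8, -6, mean -7.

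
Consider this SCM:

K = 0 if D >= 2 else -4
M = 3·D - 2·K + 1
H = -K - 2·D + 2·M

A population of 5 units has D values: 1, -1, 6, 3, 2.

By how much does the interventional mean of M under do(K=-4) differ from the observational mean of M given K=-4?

6.6

Under do(K=-4), K's equation is replaced by K=-4 for every unit. Per-unit M: 12, 6, 27, 18, 15. Mean = 15.6.
E[M|K=-4] averages over only the 2 units with K=-4 (D = 1, -1): M = 12, 6, mean 9.
Difference = 15.6 − 9 = 6.6.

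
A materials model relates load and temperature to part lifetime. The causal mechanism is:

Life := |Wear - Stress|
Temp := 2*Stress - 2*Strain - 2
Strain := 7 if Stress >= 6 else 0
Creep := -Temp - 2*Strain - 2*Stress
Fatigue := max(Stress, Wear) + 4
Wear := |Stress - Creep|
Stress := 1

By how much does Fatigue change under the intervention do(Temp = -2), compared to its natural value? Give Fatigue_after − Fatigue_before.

The intervention breaks the incoming arrows to Temp: Temp := 2*Stress - 2*Strain - 2 no longer applies, and Temp = -2.
Strain = 7 if Stress >= 6 else 0  [with Stress=1]  = 0
Creep = -Temp - 2*Strain - 2*Stress  [with Temp=-2, Strain=0, Stress=1]  = 0
Wear = |Stress - Creep|  [with Stress=1, Creep=0]  = 1
Fatigue = max(Stress, Wear) + 4  [with Stress=1, Wear=1]  = 5
Without intervention: Strain = 7 if Stress >= 6 else 0  [with Stress=1]  = 0; Temp = 2*Stress - 2*Strain - 2  [with Stress=1, Strain=0]  = 0; Creep = -Temp - 2*Strain - 2*Stress  [with Temp=0, Strain=0, Stress=1]  = -2; Wear = |Stress - Creep|  [with Stress=1, Creep=-2]  = 3; Fatigue = max(Stress, Wear) + 4  [with Stress=1, Wear=3]  = 7.
Change = 5 − 7 = -2.

-2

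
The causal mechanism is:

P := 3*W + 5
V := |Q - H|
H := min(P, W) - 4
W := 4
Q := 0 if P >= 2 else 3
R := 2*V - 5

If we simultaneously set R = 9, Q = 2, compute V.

Under do(R = 9, Q = 2), each intervened variable's structural equation is replaced by its fixed value.
P = 3*W + 5  [with W=4]  = 17
H = min(P, W) - 4  [with P=17, W=4]  = 0
V = |Q - H|  [with Q=2, H=0]  = 2

2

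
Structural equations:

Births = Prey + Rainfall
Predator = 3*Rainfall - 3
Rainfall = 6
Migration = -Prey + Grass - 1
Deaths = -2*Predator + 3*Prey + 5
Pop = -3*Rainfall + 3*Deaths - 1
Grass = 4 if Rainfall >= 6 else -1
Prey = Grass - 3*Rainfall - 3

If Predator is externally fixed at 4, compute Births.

Intervening sets Predator = 4 and removes its equation (Predator = 3*Rainfall - 3).
No directed path runs from Predator to Births, so Births keeps its natural value.
Grass = 4 if Rainfall >= 6 else -1  [with Rainfall=6]  = 4
Prey = Grass - 3*Rainfall - 3  [with Grass=4, Rainfall=6]  = -17
Births = Prey + Rainfall  [with Prey=-17, Rainfall=6]  = -11

-11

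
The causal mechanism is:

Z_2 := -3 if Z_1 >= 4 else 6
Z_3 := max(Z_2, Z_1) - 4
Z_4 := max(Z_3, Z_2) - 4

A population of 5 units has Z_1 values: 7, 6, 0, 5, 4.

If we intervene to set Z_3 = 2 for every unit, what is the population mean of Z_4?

-1.2

Every unit gets Z_3=2 under the intervention. Z_4 values become -2, -2, 2, -2, -2; E[Z_4|do(Z_3=2)] = -1.2.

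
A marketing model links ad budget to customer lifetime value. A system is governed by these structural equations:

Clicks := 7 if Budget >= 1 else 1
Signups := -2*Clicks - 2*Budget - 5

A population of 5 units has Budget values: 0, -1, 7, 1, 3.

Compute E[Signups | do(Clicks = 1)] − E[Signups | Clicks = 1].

Every unit gets Clicks=1 under the intervention. Signups values become -7, -5, -21, -9, -13; E[Signups|do(Clicks=1)] = -11.
Observing Clicks=1 restricts to units where Clicks's equation naturally yields 1: Budget ∈ {0, -1}. In that subpopulation Signups = -7, -5, mean -6.
Difference = -11 − (-6) = -5.

-5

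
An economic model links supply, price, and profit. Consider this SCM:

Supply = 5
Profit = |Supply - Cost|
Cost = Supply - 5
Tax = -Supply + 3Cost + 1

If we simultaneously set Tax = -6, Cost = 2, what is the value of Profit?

3

The joint intervention fixes Tax = -6, Cost = 2, removing each variable's own equation.
Profit = |Supply - Cost|  [with Supply=5, Cost=2]  = 3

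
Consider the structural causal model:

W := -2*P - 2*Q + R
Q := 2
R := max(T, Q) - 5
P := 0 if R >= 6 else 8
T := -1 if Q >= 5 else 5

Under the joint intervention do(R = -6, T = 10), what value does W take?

-26

Setting R = -6, T = 10 by intervention discards those variables' equations.
P = 0 if R >= 6 else 8  [with R=-6]  = 8
W = -2*P - 2*Q + R  [with P=8, Q=2, R=-6]  = -26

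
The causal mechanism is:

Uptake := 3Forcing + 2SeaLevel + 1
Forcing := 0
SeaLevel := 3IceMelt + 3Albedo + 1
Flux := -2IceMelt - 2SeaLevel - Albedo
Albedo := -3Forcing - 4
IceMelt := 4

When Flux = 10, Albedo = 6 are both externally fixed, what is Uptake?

63

The joint intervention fixes Flux = 10, Albedo = 6, removing each variable's own equation.
SeaLevel = 3IceMelt + 3Albedo + 1  [with IceMelt=4, Albedo=6]  = 31
Uptake = 3Forcing + 2SeaLevel + 1  [with Forcing=0, SeaLevel=31]  = 63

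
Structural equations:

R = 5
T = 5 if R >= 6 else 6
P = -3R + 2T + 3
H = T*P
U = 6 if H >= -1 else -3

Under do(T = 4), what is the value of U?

do(T=4) replaces the equation T = 5 if R >= 6 else 6 with the constant T = 4.
P = -3R + 2T + 3  [with R=5, T=4]  = -4
H = T*P  [with T=4, P=-4]  = -16
U = 6 if H >= -1 else -3  [with H=-16]  = -3

-3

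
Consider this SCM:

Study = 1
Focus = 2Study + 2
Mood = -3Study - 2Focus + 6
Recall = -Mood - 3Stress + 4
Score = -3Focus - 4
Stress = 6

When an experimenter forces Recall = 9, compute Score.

do(Recall=9) replaces the equation Recall = -Mood - 3Stress + 4 with the constant Recall = 9.
No directed path runs from Recall to Score, so Score keeps its natural value.
Focus = 2Study + 2  [with Study=1]  = 4
Score = -3Focus - 4  [with Focus=4]  = -16

-16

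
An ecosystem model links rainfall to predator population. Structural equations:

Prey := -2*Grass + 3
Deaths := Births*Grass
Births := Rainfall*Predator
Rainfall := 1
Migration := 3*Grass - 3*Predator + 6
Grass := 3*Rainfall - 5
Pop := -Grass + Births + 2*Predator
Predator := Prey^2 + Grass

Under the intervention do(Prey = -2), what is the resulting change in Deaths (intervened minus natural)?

90

The intervention breaks the incoming arrows to Prey: Prey := -2*Grass + 3 no longer applies, and Prey = -2.
Grass = 3*Rainfall - 5  [with Rainfall=1]  = -2
Predator = Prey^2 + Grass  [with Prey=-2, Grass=-2]  = 2
Births = Rainfall*Predator  [with Rainfall=1, Predator=2]  = 2
Deaths = Births*Grass  [with Births=2, Grass=-2]  = -4
Without intervention: Grass = 3*Rainfall - 5  [with Rainfall=1]  = -2; Prey = -2*Grass + 3  [with Grass=-2]  = 7; Predator = Prey^2 + Grass  [with Prey=7, Grass=-2]  = 47; Births = Rainfall*Predator  [with Rainfall=1, Predator=47]  = 47; Deaths = Births*Grass  [with Births=47, Grass=-2]  = -94.
Change = -4 − (-94) = 90.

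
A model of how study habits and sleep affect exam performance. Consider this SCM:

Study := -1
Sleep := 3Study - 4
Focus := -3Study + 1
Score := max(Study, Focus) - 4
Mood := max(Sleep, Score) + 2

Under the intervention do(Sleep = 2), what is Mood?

4

do(Sleep=2) replaces the equation Sleep := 3Study - 4 with the constant Sleep = 2.
Focus = -3Study + 1  [with Study=-1]  = 4
Score = max(Study, Focus) - 4  [with Study=-1, Focus=4]  = 0
Mood = max(Sleep, Score) + 2  [with Sleep=2, Score=0]  = 4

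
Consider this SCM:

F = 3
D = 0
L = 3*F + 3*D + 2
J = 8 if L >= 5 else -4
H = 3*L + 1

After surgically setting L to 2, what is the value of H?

7

do(L=2) replaces the equation L = 3*F + 3*D + 2 with the constant L = 2.
H = 3*L + 1  [with L=2]  = 7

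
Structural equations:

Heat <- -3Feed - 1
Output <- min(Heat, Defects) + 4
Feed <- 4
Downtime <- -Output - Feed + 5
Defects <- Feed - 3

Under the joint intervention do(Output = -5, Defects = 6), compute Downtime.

6

The joint intervention fixes Output = -5, Defects = 6, removing each variable's own equation.
Downtime = -Output - Feed + 5  [with Output=-5, Feed=4]  = 6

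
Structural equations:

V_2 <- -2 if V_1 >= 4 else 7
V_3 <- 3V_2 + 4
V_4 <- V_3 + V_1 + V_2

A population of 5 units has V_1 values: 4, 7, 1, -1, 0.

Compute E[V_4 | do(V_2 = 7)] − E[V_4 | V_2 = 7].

Under do(V_2=7), V_2's equation is replaced by V_2=7 for every unit. Per-unit V_4: 36, 39, 33, 31, 32. Mean = 34.2.
Observing V_2=7 restricts to units where V_2's equation naturally yields 7: V_1 ∈ {1, -1, 0}. In that subpopulation V_4 = 33, 31, 32, mean 32.
Difference = 34.2 − 32 = 2.2.

2.2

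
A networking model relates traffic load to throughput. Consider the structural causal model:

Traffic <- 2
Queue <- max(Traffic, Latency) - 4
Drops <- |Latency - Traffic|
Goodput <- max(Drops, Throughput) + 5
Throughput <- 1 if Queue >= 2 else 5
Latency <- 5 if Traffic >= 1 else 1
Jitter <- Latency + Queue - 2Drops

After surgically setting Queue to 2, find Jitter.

1

do(Queue=2) replaces the equation Queue <- max(Traffic, Latency) - 4 with the constant Queue = 2.
Latency = 5 if Traffic >= 1 else 1  [with Traffic=2]  = 5
Drops = |Latency - Traffic|  [with Latency=5, Traffic=2]  = 3
Jitter = Latency + Queue - 2Drops  [with Latency=5, Queue=2, Drops=3]  = 1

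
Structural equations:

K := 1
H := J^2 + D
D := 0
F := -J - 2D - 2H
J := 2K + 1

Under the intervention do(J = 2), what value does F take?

do(J=2) replaces the equation J := 2K + 1 with the constant J = 2.
H = J^2 + D  [with J=2, D=0]  = 4
F = -J - 2D - 2H  [with J=2, D=0, H=4]  = -10

-10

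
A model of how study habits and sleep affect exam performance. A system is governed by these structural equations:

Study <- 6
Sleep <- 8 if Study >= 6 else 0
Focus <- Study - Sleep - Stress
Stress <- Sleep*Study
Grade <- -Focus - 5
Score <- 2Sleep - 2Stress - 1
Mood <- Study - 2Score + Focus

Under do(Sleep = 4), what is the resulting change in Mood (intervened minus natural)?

-52

Under do(Sleep=4), the mechanism Sleep <- 8 if Study >= 6 else 0 is discarded; Sleep is fixed at 4.
Stress = Sleep*Study  [with Sleep=4, Study=6]  = 24
Focus = Study - Sleep - Stress  [with Study=6, Sleep=4, Stress=24]  = -22
Score = 2Sleep - 2Stress - 1  [with Sleep=4, Stress=24]  = -41
Mood = Study - 2Score + Focus  [with Study=6, Score=-41, Focus=-22]  = 66
Without intervention: Sleep = 8 if Study >= 6 else 0  [with Study=6]  = 8; Stress = Sleep*Study  [with Sleep=8, Study=6]  = 48; Focus = Study - Sleep - Stress  [with Study=6, Sleep=8, Stress=48]  = -50; Score = 2Sleep - 2Stress - 1  [with Sleep=8, Stress=48]  = -81; Mood = Study - 2Score + Focus  [with Study=6, Score=-81, Focus=-50]  = 118.
Change = 66 − 118 = -52.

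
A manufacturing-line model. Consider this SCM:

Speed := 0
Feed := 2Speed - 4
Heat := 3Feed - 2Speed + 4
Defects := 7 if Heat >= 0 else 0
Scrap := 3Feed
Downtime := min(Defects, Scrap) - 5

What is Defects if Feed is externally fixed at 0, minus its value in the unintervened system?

7

Under do(Feed=0), the mechanism Feed := 2Speed - 4 is discarded; Feed is fixed at 0.
Heat = 3Feed - 2Speed + 4  [with Feed=0, Speed=0]  = 4
Defects = 7 if Heat >= 0 else 0  [with Heat=4]  = 7
Without intervention: Feed = 2Speed - 4  [with Speed=0]  = -4; Heat = 3Feed - 2Speed + 4  [with Feed=-4, Speed=0]  = -8; Defects = 7 if Heat >= 0 else 0  [with Heat=-8]  = 0.
Change = 7 − 0 = 7.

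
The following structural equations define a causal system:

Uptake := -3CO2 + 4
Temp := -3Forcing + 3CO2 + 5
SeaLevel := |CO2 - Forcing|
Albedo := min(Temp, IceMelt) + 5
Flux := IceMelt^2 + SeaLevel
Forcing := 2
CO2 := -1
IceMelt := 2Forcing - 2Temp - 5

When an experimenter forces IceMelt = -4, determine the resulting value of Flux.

19

The intervention breaks the incoming arrows to IceMelt: IceMelt := 2Forcing - 2Temp - 5 no longer applies, and IceMelt = -4.
SeaLevel = |CO2 - Forcing|  [with CO2=-1, Forcing=2]  = 3
Flux = IceMelt^2 + SeaLevel  [with IceMelt=-4, SeaLevel=3]  = 19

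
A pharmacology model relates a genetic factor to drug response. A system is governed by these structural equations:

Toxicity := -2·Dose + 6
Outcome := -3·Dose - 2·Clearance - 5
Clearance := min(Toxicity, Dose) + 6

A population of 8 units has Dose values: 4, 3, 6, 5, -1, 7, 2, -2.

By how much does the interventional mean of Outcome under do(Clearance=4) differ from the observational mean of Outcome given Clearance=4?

-6

Under do(Clearance=4), Clearance's equation is replaced by Clearance=4 for every unit. Per-unit Outcome: -25, -22, -31, -28, -10, -34, -19, -7. Mean = -22.
Observing Clearance=4 restricts to units where Clearance's equation naturally yields 4: Dose ∈ {4, -2}. In that subpopulation Outcome = -25, -7, mean -16.
Difference = -22 − (-16) = -6.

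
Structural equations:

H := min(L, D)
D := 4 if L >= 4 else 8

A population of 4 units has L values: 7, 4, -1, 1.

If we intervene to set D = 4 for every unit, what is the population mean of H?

2

do(D=4) breaks D's dependence on L. With D=4 fixed, H across the units is 4, 4, -1, 1, mean 2.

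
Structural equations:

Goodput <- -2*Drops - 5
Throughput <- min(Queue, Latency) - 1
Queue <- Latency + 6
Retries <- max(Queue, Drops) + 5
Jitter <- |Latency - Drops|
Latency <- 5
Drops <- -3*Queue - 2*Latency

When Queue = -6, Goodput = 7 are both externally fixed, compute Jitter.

3

Setting Queue = -6, Goodput = 7 by intervention discards those variables' equations.
Drops = -3*Queue - 2*Latency  [with Queue=-6, Latency=5]  = 8
Jitter = |Latency - Drops|  [with Latency=5, Drops=8]  = 3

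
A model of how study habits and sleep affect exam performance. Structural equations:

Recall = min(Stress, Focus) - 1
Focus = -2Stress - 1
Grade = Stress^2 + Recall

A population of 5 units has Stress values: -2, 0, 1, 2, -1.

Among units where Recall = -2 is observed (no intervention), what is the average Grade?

-1.5

Conditioning on Recall=-2 selects the 2 unit(s) with Stress ∈ {0, -1}. Their Grade values: -2, -1. Mean = -1.5.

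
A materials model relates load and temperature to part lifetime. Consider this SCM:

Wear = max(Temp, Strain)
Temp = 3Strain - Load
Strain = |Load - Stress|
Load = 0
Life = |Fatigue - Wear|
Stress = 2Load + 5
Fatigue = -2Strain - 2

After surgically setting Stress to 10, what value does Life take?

52

Under do(Stress=10), the mechanism Stress = 2Load + 5 is discarded; Stress is fixed at 10.
Strain = |Load - Stress|  [with Load=0, Stress=10]  = 10
Temp = 3Strain - Load  [with Strain=10, Load=0]  = 30
Wear = max(Temp, Strain)  [with Temp=30, Strain=10]  = 30
Fatigue = -2Strain - 2  [with Strain=10]  = -22
Life = |Fatigue - Wear|  [with Fatigue=-22, Wear=30]  = 52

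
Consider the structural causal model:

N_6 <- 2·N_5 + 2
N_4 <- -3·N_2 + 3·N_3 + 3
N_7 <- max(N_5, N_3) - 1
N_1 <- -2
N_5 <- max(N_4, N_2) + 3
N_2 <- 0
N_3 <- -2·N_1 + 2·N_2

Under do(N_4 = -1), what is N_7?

3

The intervention breaks the incoming arrows to N_4: N_4 <- -3·N_2 + 3·N_3 + 3 no longer applies, and N_4 = -1.
N_3 = -2·N_1 + 2·N_2  [with N_1=-2, N_2=0]  = 4
N_5 = max(N_4, N_2) + 3  [with N_4=-1, N_2=0]  = 3
N_7 = max(N_5, N_3) - 1  [with N_5=3, N_3=4]  = 3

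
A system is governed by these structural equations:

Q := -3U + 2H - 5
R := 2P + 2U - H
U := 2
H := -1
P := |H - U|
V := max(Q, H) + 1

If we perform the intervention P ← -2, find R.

The intervention breaks the incoming arrows to P: P := |H - U| no longer applies, and P = -2.
R = 2P + 2U - H  [with P=-2, U=2, H=-1]  = 1

1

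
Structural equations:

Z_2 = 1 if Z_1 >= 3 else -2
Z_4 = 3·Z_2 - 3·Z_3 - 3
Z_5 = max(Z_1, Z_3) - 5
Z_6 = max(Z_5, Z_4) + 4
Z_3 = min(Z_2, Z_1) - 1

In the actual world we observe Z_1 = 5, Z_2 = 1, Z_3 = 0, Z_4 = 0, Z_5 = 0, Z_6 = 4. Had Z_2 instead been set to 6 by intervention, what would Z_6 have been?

7

Under do(Z_2=6), the mechanism Z_2 = 1 if Z_1 >= 3 else -2 is discarded; Z_2 is fixed at 6.
Z_3 = min(Z_2, Z_1) - 1  [with Z_2=6, Z_1=5]  = 4
Z_4 = 3·Z_2 - 3·Z_3 - 3  [with Z_2=6, Z_3=4]  = 3
Z_5 = max(Z_1, Z_3) - 5  [with Z_1=5, Z_3=4]  = 0
Z_6 = max(Z_5, Z_4) + 4  [with Z_5=0, Z_4=3]  = 7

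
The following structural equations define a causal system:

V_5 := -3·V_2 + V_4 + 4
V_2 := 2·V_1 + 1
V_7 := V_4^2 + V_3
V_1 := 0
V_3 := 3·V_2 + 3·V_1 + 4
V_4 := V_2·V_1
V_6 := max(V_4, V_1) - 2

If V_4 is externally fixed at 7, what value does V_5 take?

Intervening sets V_4 = 7 and removes its equation (V_4 := V_2·V_1).
V_2 = 2·V_1 + 1  [with V_1=0]  = 1
V_5 = -3·V_2 + V_4 + 4  [with V_2=1, V_4=7]  = 8

8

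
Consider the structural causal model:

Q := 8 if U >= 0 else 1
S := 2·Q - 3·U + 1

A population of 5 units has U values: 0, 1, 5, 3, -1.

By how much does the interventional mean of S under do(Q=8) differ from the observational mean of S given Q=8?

1.95

Every unit gets Q=8 under the intervention. S values become 17, 14, 2, 8, 20; E[S|do(Q=8)] = 12.2.
Conditioning on Q=8 selects the 4 unit(s) with U ∈ {0, 1, 5, 3}. Their S values: 17, 14, 2, 8. Mean = 10.25.
Difference = 12.2 − 10.25 = 1.95.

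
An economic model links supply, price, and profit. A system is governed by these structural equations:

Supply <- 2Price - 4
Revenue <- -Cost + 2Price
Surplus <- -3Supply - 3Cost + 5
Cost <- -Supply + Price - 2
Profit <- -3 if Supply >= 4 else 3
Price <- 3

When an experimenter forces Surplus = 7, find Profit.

3

do(Surplus=7) replaces the equation Surplus <- -3Supply - 3Cost + 5 with the constant Surplus = 7.
Since Profit is not a descendant of the intervened variable, it is unaffected.
Supply = 2Price - 4  [with Price=3]  = 2
Profit = -3 if Supply >= 4 else 3  [with Supply=2]  = 3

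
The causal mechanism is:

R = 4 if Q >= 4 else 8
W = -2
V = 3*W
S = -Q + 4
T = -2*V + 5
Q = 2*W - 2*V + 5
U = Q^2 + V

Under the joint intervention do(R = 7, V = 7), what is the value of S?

Under do(R = 7, V = 7), each intervened variable's structural equation is replaced by its fixed value.
Q = 2*W - 2*V + 5  [with W=-2, V=7]  = -13
S = -Q + 4  [with Q=-13]  = 17

17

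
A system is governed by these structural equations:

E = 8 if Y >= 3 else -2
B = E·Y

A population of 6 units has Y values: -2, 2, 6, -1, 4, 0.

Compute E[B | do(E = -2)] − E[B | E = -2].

-3.5

Under do(E=-2), E's equation is replaced by E=-2 for every unit. Per-unit B: 4, -4, -12, 2, -8, 0. Mean = -3.
E[B|E=-2] averages over only the 4 units with E=-2 (Y = -2, 2, -1, 0): B = 4, -4, 2, 0, mean 0.5.
Difference = -3 − 0.5 = -3.5.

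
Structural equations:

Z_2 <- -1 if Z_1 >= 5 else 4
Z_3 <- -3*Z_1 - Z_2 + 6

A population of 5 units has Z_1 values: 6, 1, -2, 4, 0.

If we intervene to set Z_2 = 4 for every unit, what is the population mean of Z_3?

Every unit gets Z_2=4 under the intervention. Z_3 values become -16, -1, 8, -10, 2; E[Z_3|do(Z_2=4)] = -3.4.

-3.4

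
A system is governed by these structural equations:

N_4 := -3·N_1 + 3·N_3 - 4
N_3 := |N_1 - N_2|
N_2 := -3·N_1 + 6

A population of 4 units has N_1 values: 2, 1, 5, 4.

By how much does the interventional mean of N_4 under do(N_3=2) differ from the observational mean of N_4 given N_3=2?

-4.5

do(N_3=2) breaks N_3's dependence on N_1. With N_3=2 fixed, N_4 across the units is -4, -1, -13, -10, mean -7.
Conditioning on N_3=2 selects the 2 unit(s) with N_1 ∈ {2, 1}. Their N_4 values: -4, -1. Mean = -2.5.
Difference = -7 − (-2.5) = -4.5.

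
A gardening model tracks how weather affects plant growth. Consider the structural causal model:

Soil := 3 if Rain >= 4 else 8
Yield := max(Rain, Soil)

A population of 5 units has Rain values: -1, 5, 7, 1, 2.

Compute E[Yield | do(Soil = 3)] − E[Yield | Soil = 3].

-1.8

Under do(Soil=3), Soil's equation is replaced by Soil=3 for every unit. Per-unit Yield: 3, 5, 7, 3, 3. Mean = 4.2.
E[Yield|Soil=3] averages over only the 2 units with Soil=3 (Rain = 5, 7): Yield = 5, 7, mean 6.
Difference = 4.2 − 6 = -1.8.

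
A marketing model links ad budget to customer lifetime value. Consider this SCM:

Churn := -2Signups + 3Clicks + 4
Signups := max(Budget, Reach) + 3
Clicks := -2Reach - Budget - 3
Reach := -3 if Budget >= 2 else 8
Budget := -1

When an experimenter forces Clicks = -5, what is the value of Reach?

8

Under do(Clicks=-5), the mechanism Clicks := -2Reach - Budget - 3 is discarded; Clicks is fixed at -5.
Since Reach is not a descendant of the intervened variable, it is unaffected.
Reach = -3 if Budget >= 2 else 8  [with Budget=-1]  = 8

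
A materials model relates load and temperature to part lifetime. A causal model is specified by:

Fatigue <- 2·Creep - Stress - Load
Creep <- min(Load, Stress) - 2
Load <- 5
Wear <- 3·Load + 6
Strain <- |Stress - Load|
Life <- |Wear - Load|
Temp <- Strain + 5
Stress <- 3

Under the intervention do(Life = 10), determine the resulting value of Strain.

Under do(Life=10), the mechanism Life <- |Wear - Load| is discarded; Life is fixed at 10.
No directed path runs from Life to Strain, so Strain keeps its natural value.
Strain = |Stress - Load|  [with Stress=3, Load=5]  = 2

2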